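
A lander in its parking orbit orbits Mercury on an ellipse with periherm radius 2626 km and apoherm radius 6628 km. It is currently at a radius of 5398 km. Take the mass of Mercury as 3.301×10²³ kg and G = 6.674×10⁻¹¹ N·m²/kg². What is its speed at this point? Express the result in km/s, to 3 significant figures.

μ = GM = 6.674×10⁻¹¹ × 3.301×10²³ = 2.203×10¹³ m³/s².
Semi-major axis a = (r_p + r_a)/2 = 4627.0 km = 4.627×10⁶ m.
Vis-viva: v² = μ(2/r − 1/a) = 2.203×10¹³ × (3.705×10⁻⁷ − 2.161×10⁻⁷) = 3.401×10⁶ m²/s².
v = 1844 m/s = 1.844 km/s.

v ≈ 1.84 km/s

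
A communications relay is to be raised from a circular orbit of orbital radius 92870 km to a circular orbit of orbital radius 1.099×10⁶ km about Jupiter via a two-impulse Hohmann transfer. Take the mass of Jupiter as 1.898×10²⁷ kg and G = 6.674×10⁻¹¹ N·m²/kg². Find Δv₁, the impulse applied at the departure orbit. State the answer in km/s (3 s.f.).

μ = GM = 6.674×10⁻¹¹ × 1.898×10²⁷ = 1.267×10¹⁷ m³/s².
r₁ = 92870 km = 9.287×10⁷ m.
r₂ = 1.099×10⁶ km = 1.099×10⁹ m.
Transfer ellipse a_t = (r₁ + r₂)/2 = 5.959×10⁸ m.
At r₁: circular v_c1 = √(μ/r₁) = 36930 m/s; transfer-perijove v_p = √[μ(2/r₁ − 1/a_t)] = 50150 m/s.
Δv₁ = v_p − v_c1 = 13220 m/s.
= 13.22 km/s.

Δv ≈ 13.2 km/s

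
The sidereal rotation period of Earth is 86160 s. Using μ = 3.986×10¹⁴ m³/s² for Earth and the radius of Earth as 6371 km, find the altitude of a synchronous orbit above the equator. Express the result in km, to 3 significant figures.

A synchronous orbit has period T, so by Kepler's third law a = (μT²/4π²)^(1/3).
μT²/4π² = 3.986×10¹⁴ × (8.616×10⁴)² / 39.48 = 7.495×10²² m³.
a = 4.216×10⁷ m = 42163 km.
Altitude h = a − R = 42163 − 6371 = 35792 km.

h_sync ≈ 35800 km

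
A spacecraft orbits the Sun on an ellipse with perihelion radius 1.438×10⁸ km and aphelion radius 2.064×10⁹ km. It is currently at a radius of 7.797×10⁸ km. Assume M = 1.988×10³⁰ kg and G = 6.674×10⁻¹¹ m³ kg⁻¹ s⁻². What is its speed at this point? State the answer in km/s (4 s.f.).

v ≈ 14.84 km/s

μ = GM = 6.674×10⁻¹¹ × 1.988×10³⁰ = 1.327×10²⁰ m³/s².
Semi-major axis a = (r_p + r_a)/2 = 1.1039×10⁹ km = 1.104×10¹² m.
Vis-viva: v² = μ(2/r − 1/a) = 1.327×10²⁰ × (2.565×10⁻¹² − 9.059×10⁻¹³) = 2.201×10⁸ m²/s².
v = 14840 m/s = 14.84 km/s.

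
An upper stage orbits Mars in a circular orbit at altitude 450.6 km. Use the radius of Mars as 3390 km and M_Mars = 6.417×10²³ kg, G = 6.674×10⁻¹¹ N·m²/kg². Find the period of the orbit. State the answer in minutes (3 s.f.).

μ = GM = 6.674×10⁻¹¹ × 6.417×10²³ = 4.283×10¹³ m³/s².
r = 3390 + 450.6 = 3840.6 km = 3.8406×10⁶ m.
Kepler's third law: T = 2π√(r³/μ) = 2π√((3.841×10⁶)³ / 4.283×10¹³).
r³/μ = 1.323×10⁶ s², so T = 2π × 1.150×10³ = 7.226×10³ s.
Converting: 7.226×10³ s ÷ 60.00 = 120.4 minutes.

T ≈ 120 minutes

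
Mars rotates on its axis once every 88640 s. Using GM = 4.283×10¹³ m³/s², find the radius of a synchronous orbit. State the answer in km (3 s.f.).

r_sync ≈ 20400 km

A synchronous orbit has period T, so by Kepler's third law a = (μT²/4π²)^(1/3).
μT²/4π² = 4.283×10¹³ × (8.864×10⁴)² / 39.48 = 8.524×10²¹ m³.
a = 2.043×10⁷ m = 20428 km.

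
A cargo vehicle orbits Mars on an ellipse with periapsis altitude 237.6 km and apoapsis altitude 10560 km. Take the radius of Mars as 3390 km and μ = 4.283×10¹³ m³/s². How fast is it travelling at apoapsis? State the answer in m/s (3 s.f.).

r_p = 3390 + 237.6 = 3627.6 km = 3.6276×10⁶ m.
r_a = 3390 + 10560 = 13950 km = 1.3950×10⁷ m.
Semi-major axis a = (r_p + r_a)/2 = 8788.8 km = 8.789×10⁶ m.
Vis-viva: v² = μ(2/r − 1/a) = 4.283×10¹³ × (1.434×10⁻⁷ − 1.138×10⁻⁷) = 1.267×10⁶ m²/s².
v = 1126 m/s.

v ≈ 1130 m/s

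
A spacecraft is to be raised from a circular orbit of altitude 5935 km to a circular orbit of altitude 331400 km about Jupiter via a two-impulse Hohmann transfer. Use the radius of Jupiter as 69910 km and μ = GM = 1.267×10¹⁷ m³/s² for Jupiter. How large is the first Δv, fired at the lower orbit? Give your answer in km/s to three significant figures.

r₁ = 69910 + 5935 = 75845 km = 7.5845×10⁷ m.
r₂ = 69910 + 331400 = 401310 km = 4.0131×10⁸ m.
Transfer ellipse a_t = (r₁ + r₂)/2 = 2.386×10⁸ m.
At r₁: circular v_c1 = √(μ/r₁) = 40870 m/s; transfer-perijove v_p = √[μ(2/r₁ − 1/a_t)] = 53010 m/s.
Δv₁ = v_p − v_c1 = 12140 m/s.
= 12.14 km/s.

Δv ≈ 12.1 km/s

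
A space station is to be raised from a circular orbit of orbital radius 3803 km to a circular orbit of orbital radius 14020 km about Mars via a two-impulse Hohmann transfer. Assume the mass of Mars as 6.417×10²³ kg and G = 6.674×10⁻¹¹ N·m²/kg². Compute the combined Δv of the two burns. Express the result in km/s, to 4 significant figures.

Δv_total ≈ 1.459 km/s

μ = GM = 6.674×10⁻¹¹ × 6.417×10²³ = 4.283×10¹³ m³/s².
r₁ = 3803 km = 3.803×10⁶ m.
r₂ = 14020 km = 1.402×10⁷ m.
Transfer ellipse a_t = (r₁ + r₂)/2 = 8.912×10⁶ m.
At r₁: circular v_c1 = √(μ/r₁) = 3356 m/s; transfer-periapsis v_p = √[μ(2/r₁ − 1/a_t)] = 4209 m/s.
Δv₁ = v_p − v_c1 = 853.4 m/s.
At r₂: circular v_c2 = √(μ/r₂) = 1748 m/s; transfer-apoapsis v_a = √[μ(2/r₂ − 1/a_t)] = 1142 m/s.
Δv₂ = v_c2 − v_a = 606.0 m/s.
Total Δv = Δv₁ + Δv₂ = 1459 m/s = 1.459 km/s.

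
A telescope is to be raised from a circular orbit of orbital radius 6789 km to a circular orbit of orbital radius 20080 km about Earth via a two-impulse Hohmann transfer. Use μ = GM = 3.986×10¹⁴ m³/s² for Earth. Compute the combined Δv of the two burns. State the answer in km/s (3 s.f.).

r₁ = 6789 km = 6.789×10⁶ m.
r₂ = 20080 km = 2.008×10⁷ m.
Transfer ellipse a_t = (r₁ + r₂)/2 = 1.343×10⁷ m.
At r₁: circular v_c1 = √(μ/r₁) = 7662 m/s; transfer-perigee v_p = √[μ(2/r₁ − 1/a_t)] = 9368 m/s.
Δv₁ = v_p − v_c1 = 1705 m/s.
At r₂: circular v_c2 = √(μ/r₂) = 4455 m/s; transfer-apogee v_a = √[μ(2/r₂ − 1/a_t)] = 3167 m/s.
Δv₂ = v_c2 − v_a = 1288 m/s.
Total Δv = Δv₁ + Δv₂ = 2994 m/s = 2.994 km/s.

Δv_total ≈ 2.99 km/s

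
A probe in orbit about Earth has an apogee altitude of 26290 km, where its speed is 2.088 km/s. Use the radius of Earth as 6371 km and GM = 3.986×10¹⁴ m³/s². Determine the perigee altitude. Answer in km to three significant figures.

perigee altitude ≈ 731 km

r_a = 6371 + 26290 = 32661 km = 3.266×10⁷ m.
Specific energy ε = v²/2 − μ/r = -1.002×10⁷ J/kg, so a = −μ/(2ε) = 1.988×10⁷ m.
The apsides satisfy r_p + r_a = 2a, so the perigee radius is 2a − r_a = 7.102×10⁶ m = 7102.4 km.
Perigee altitude = 7102.4 − 6371 = 731.43 km.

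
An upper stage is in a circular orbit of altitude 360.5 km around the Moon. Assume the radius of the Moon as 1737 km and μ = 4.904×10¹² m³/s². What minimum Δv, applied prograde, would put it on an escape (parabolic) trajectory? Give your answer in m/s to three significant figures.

Δv ≈ 633 m/s

r = 1737 + 360.5 = 2097.5 km = 2.0975×10⁶ m.
Circular speed v_c = √(μ/r) = 1529 m/s.
Escape speed v_esc = √(2μ/r) = √2 × v_c = 2162 m/s.
Δv = v_esc − v_c = 633.4 m/s.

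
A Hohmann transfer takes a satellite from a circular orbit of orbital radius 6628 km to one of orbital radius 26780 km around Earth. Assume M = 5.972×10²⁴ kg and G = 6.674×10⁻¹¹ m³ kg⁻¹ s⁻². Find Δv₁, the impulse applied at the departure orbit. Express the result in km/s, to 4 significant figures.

Δv ≈ 2.064 km/s

μ = GM = 6.674×10⁻¹¹ × 5.972×10²⁴ = 3.986×10¹⁴ m³/s².
r₁ = 6628 km = 6.628×10⁶ m.
r₂ = 26780 km = 2.678×10⁷ m.
Transfer ellipse a_t = (r₁ + r₂)/2 = 1.670×10⁷ m.
At r₁: circular v_c1 = √(μ/r₁) = 7755 m/s; transfer-perigee v_p = √[μ(2/r₁ − 1/a_t)] = 9819 m/s.
Δv₁ = v_p − v_c1 = 2064 m/s.
= 2.064 km/s.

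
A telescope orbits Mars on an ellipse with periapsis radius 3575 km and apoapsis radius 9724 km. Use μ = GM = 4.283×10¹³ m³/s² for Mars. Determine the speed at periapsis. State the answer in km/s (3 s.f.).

Semi-major axis a = (r_p + r_a)/2 = 6649.5 km = 6.650×10⁶ m.
Vis-viva: v² = μ(2/r − 1/a) = 4.283×10¹³ × (5.594×10⁻⁷ − 1.504×10⁻⁷) = 1.752×10⁷ m²/s².
v = 4186 m/s = 4.186 km/s.

v ≈ 4.19 km/s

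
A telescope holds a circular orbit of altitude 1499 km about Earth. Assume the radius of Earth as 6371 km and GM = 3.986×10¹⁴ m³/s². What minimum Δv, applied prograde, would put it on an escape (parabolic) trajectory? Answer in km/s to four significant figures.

Δv ≈ 2.948 km/s

r = 6371 + 1499 = 7870.0 km = 7.8700×10⁶ m.
Circular speed v_c = √(μ/r) = 7117 m/s.
Escape speed v_esc = √(2μ/r) = √2 × v_c = 10060 m/s.
Δv = v_esc − v_c = 2948 m/s = 2.948 km/s.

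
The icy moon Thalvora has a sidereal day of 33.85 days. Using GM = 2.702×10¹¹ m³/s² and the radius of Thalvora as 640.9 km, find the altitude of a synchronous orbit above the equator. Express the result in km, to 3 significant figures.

T = 33.85 days = 2.925×10⁶ s.
A synchronous orbit has period T, so by Kepler's third law a = (μT²/4π²)^(1/3).
μT²/4π² = 2.702×10¹¹ × (2.925×10⁶)² / 39.48 = 5.854×10²² m³.
a = 3.883×10⁷ m = 38829 km.
Altitude h = a − R = 38829 − 640.9 = 38188 km.

h_sync ≈ 38200 km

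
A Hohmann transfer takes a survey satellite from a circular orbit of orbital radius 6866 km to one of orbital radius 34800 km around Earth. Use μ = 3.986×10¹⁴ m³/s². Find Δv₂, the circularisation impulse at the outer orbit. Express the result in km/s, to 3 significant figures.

r₁ = 6866 km = 6.866×10⁶ m.
r₂ = 34800 km = 3.480×10⁷ m.
Transfer ellipse a_t = (r₁ + r₂)/2 = 2.083×10⁷ m.
At r₁: circular v_c1 = √(μ/r₁) = 7619 m/s; transfer-perigee v_p = √[μ(2/r₁ − 1/a_t)] = 9848 m/s.
At r₂: circular v_c2 = √(μ/r₂) = 3384 m/s; transfer-apogee v_a = √[μ(2/r₂ − 1/a_t)] = 1943 m/s.
Δv₂ = v_c2 − v_a = 1441 m/s.
= 1.441 km/s.

Δv ≈ 1.44 km/s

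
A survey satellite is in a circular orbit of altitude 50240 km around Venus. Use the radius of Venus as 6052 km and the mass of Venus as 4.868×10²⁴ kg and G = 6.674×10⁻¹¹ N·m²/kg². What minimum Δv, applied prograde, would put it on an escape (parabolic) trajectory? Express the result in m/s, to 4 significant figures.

Δv ≈ 995.1 m/s

μ = GM = 6.674×10⁻¹¹ × 4.868×10²⁴ = 3.249×10¹⁴ m³/s².
r = 6052 + 50240 = 56292 km = 5.6292×10⁷ m.
Circular speed v_c = √(μ/r) = 2402 m/s.
Escape speed v_esc = √(2μ/r) = √2 × v_c = 3398 m/s.
Δv = v_esc − v_c = 995.1 m/s.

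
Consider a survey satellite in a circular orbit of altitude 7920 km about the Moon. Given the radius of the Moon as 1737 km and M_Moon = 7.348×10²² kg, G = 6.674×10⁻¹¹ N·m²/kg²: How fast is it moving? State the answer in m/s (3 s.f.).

μ = GM = 6.674×10⁻¹¹ × 7.348×10²² = 4.904×10¹² m³/s².
r = 1737 + 7920 = 9657.0 km = 9.6570×10⁶ m.
For a circular orbit v = √(μ/r) = √(4.904×10¹² / 9.657×10⁶) = √(5.078×10⁵) = 712.6 m/s.

v ≈ 713 m/s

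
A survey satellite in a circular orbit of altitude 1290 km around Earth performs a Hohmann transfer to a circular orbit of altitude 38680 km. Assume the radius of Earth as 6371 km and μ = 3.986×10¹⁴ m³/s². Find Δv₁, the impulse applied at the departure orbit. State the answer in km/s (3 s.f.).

Δv ≈ 2.22 km/s

r₁ = 6371 + 1290 = 7661.0 km = 7.6610×10⁶ m.
r₂ = 6371 + 38680 = 45051 km = 4.5051×10⁷ m.
Transfer ellipse a_t = (r₁ + r₂)/2 = 2.636×10⁷ m.
At r₁: circular v_c1 = √(μ/r₁) = 7213 m/s; transfer-perigee v_p = √[μ(2/r₁ − 1/a_t)] = 9431 m/s.
Δv₁ = v_p − v_c1 = 2217 m/s.
= 2.217 km/s.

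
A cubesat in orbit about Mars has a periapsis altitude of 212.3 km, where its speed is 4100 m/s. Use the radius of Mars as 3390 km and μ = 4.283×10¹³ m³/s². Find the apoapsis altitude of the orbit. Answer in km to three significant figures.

r_p = 3390 + 212.3 = 3602.3 km = 3.602×10⁶ m.
Specific energy ε = v²/2 − μ/r = -3.485×10⁶ J/kg, so a = −μ/(2ε) = 6.146×10⁶ m.
The apsides satisfy r_p + r_a = 2a, so the apoapsis radius is 2a − r_p = 8.689×10⁶ m = 8688.8 km.
Apoapsis altitude = 8688.8 − 3390 = 5298.8 km.

apoapsis altitude ≈ 5300 km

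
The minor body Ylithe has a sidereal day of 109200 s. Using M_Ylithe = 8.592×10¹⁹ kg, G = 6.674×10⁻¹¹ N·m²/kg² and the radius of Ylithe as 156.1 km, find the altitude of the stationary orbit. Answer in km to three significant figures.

h_sync ≈ 1040 km

μ = GM = 6.674×10⁻¹¹ × 8.592×10¹⁹ = 5.734×10⁹ m³/s².
A synchronous orbit has period T, so by Kepler's third law a = (μT²/4π²)^(1/3).
μT²/4π² = 5.734×10⁹ × (1.092×10⁵)² / 39.48 = 1.732×10¹⁸ m³.
a = 1.201×10⁶ m = 1200.9 km.
Altitude h = a − R = 1200.9 − 156.1 = 1044.8 km.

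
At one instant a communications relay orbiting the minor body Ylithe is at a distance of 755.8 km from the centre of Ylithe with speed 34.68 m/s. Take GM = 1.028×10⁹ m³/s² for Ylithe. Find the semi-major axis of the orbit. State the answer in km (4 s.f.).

a ≈ 677.4 km

r = 7.558×10⁵ m.
Vis-viva rearranged: 1/a = 2/r − v²/μ = 2.646×10⁻⁶ − 1.170×10⁻⁶ = 1.476×10⁻⁶ m⁻¹.
a = 6.774×10⁵ m = 677.39 km.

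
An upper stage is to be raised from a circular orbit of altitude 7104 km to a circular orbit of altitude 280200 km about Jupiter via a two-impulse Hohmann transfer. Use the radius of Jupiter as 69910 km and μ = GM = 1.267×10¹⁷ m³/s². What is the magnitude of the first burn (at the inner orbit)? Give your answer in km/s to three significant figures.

Δv ≈ 11.4 km/s

r₁ = 69910 + 7104 = 77014 km = 7.7014×10⁷ m.
r₂ = 69910 + 280200 = 350110 km = 3.5011×10⁸ m.
Transfer ellipse a_t = (r₁ + r₂)/2 = 2.136×10⁸ m.
At r₁: circular v_c1 = √(μ/r₁) = 40560 m/s; transfer-perijove v_p = √[μ(2/r₁ − 1/a_t)] = 51930 m/s.
Δv₁ = v_p − v_c1 = 11370 m/s.
= 11.37 km/s.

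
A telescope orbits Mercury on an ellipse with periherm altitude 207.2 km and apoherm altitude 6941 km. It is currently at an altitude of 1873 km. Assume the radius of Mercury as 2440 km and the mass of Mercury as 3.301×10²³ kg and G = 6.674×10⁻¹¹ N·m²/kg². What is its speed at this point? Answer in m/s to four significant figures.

v ≈ 2560 m/s

μ = GM = 6.674×10⁻¹¹ × 3.301×10²³ = 2.203×10¹³ m³/s².
r_p = 2440 + 207.2 = 2647.2 km = 2.6472×10⁶ m.
r_a = 2440 + 6941 = 9381.0 km = 9.3810×10⁶ m.
r = 2440 + 1873 = 4313.0 km = 4.313×10⁶ m.
Semi-major axis a = (r_p + r_a)/2 = 6014.1 km = 6.014×10⁶ m.
Vis-viva: v² = μ(2/r − 1/a) = 2.203×10¹³ × (4.637×10⁻⁷ − 1.663×10⁻⁷) = 6.553×10⁶ m²/s².
v = 2560 m/s.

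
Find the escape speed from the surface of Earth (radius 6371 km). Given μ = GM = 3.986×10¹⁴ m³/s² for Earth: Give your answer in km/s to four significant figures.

v_esc ≈ 11.19 km/s

r = R = 6.371×10⁶ m.
Escape speed v_esc = √(2μ/r) = √(2 × 3.986×10¹⁴ / 6.371×10⁶) = √(1.251×10⁸) = 11190 m/s.
= 11.19 km/s.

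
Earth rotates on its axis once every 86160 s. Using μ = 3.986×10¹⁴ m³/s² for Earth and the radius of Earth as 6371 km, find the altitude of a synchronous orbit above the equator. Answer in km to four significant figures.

h_sync ≈ 35790 km

A synchronous orbit has period T, so by Kepler's third law a = (μT²/4π²)^(1/3).
μT²/4π² = 3.986×10¹⁴ × (8.616×10⁴)² / 39.48 = 7.495×10²² m³.
a = 4.216×10⁷ m = 42163 km.
Altitude h = a − R = 42163 − 6371 = 35792 km.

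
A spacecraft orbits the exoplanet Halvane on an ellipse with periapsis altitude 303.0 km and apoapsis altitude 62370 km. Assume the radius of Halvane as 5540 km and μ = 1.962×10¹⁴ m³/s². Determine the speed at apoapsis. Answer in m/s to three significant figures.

r_p = 5540 + 303.0 = 5843.0 km = 5.8430×10⁶ m.
r_a = 5540 + 62370 = 67910 km = 6.7910×10⁷ m.
Semi-major axis a = (r_p + r_a)/2 = 36876 km = 3.688×10⁷ m.
Vis-viva: v² = μ(2/r − 1/a) = 1.962×10¹⁴ × (2.945×10⁻⁸ − 2.712×10⁻⁸) = 4.578×10⁵ m²/s².
v = 676.6 m/s.

v ≈ 677 m/s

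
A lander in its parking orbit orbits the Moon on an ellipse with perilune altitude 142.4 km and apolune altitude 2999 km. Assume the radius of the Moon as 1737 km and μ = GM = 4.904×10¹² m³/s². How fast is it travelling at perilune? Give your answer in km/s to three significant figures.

r_p = 1737 + 142.4 = 1879.4 km = 1.8794×10⁶ m.
r_a = 1737 + 2999 = 4736.0 km = 4.7360×10⁶ m.
Semi-major axis a = (r_p + r_a)/2 = 3307.7 km = 3.308×10⁶ m.
Vis-viva: v² = μ(2/r − 1/a) = 4.904×10¹² × (1.064×10⁻⁶ − 3.023×10⁻⁷) = 3.736×10⁶ m²/s².
v = 1933 m/s = 1.933 km/s.

v ≈ 1.93 km/s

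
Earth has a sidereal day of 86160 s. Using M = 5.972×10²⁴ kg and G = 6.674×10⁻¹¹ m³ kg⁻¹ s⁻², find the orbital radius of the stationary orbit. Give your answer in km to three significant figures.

r_sync ≈ 42200 km

μ = GM = 6.674×10⁻¹¹ × 5.972×10²⁴ = 3.986×10¹⁴ m³/s².
A synchronous orbit has period T, so by Kepler's third law a = (μT²/4π²)^(1/3).
μT²/4π² = 3.986×10¹⁴ × (8.616×10⁴)² / 39.48 = 7.495×10²² m³.
a = 4.216×10⁷ m = 42162 km.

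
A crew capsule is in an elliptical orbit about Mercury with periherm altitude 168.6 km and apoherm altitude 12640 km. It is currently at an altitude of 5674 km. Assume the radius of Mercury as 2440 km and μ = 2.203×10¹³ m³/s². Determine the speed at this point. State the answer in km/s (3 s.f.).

r_p = 2440 + 168.6 = 2608.6 km = 2.6086×10⁶ m.
r_a = 2440 + 12640 = 15080 km = 1.5080×10⁷ m.
r = 2440 + 5674 = 8114.0 km = 8.114×10⁶ m.
Semi-major axis a = (r_p + r_a)/2 = 8844.3 km = 8.844×10⁶ m.
Vis-viva: v² = μ(2/r − 1/a) = 2.203×10¹³ × (2.465×10⁻⁷ − 1.131×10⁻⁷) = 2.939×10⁶ m²/s².
v = 1714 m/s = 1.714 km/s.

v ≈ 1.71 km/s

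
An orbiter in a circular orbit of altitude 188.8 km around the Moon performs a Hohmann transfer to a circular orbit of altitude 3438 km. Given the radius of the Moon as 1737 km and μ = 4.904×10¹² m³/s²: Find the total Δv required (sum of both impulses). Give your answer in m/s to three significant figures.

Δv_total ≈ 587 m/s

r₁ = 1737 + 188.8 = 1925.8 km = 1.9258×10⁶ m.
r₂ = 1737 + 3438 = 5175.0 km = 5.1750×10⁶ m.
Transfer ellipse a_t = (r₁ + r₂)/2 = 3.550×10⁶ m.
At r₁: circular v_c1 = √(μ/r₁) = 1596 m/s; transfer-perilune v_p = √[μ(2/r₁ − 1/a_t)] = 1927 m/s.
Δv₁ = v_p − v_c1 = 330.8 m/s.
At r₂: circular v_c2 = √(μ/r₂) = 973.5 m/s; transfer-apolune v_a = √[μ(2/r₂ − 1/a_t)] = 716.9 m/s.
Δv₂ = v_c2 − v_a = 256.5 m/s.
Total Δv = Δv₁ + Δv₂ = 587.3 m/s.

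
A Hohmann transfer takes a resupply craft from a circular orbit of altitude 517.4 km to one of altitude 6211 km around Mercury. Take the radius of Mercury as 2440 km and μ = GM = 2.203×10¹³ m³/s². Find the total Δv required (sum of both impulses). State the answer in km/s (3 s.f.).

r₁ = 2440 + 517.4 = 2957.4 km = 2.9574×10⁶ m.
r₂ = 2440 + 6211 = 8651.0 km = 8.6510×10⁶ m.
Transfer ellipse a_t = (r₁ + r₂)/2 = 5.804×10⁶ m.
At r₁: circular v_c1 = √(μ/r₁) = 2729 m/s; transfer-periherm v_p = √[μ(2/r₁ − 1/a_t)] = 3332 m/s.
Δv₁ = v_p − v_c1 = 602.8 m/s.
At r₂: circular v_c2 = √(μ/r₂) = 1596 m/s; transfer-apoherm v_a = √[μ(2/r₂ − 1/a_t)] = 1139 m/s.
Δv₂ = v_c2 − v_a = 456.7 m/s.
Total Δv = Δv₁ + Δv₂ = 1059 m/s = 1.059 km/s.

Δv_total ≈ 1.06 km/s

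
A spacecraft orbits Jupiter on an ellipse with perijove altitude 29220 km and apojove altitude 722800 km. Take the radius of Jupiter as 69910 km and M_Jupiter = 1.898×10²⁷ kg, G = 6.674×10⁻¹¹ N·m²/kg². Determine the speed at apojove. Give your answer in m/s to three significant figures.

v ≈ 5960 m/s

μ = GM = 6.674×10⁻¹¹ × 1.898×10²⁷ = 1.267×10¹⁷ m³/s².
r_p = 69910 + 29220 = 99130 km = 9.9130×10⁷ m.
r_a = 69910 + 722800 = 792710 km = 7.9271×10⁸ m.
Semi-major axis a = (r_p + r_a)/2 = 4.4592×10⁵ km = 4.459×10⁸ m.
Vis-viva: v² = μ(2/r − 1/a) = 1.267×10¹⁷ × (2.523×10⁻⁹ − 2.243×10⁻⁹) = 3.552×10⁷ m²/s².
v = 5960 m/s.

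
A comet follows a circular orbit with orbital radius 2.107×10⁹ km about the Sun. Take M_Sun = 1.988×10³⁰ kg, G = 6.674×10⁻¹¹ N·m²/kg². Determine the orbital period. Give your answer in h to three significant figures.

μ = GM = 6.674×10⁻¹¹ × 1.988×10³⁰ = 1.327×10²⁰ m³/s².
r = 2.107×10⁹ km = 2.107×10¹² m.
Kepler's third law: T = 2π√(r³/μ) = 2π√((2.107×10¹²)³ / 1.327×10²⁰).
r³/μ = 7.050×10¹⁶ s², so T = 2π × 2.655×10⁸ = 1.668×10⁹ s.
Converting: 1.668×10⁹ s ÷ 3600 = 4.634×10⁵ h.

T ≈ 463000 h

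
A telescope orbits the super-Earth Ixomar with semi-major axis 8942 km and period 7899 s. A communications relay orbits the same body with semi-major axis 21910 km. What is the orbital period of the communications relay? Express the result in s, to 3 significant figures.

Kepler's third law: T² ∝ a³, so T₂ = T₁ (a₂/a₁)^(3/2).
a₂/a₁ = 2.450, (a₂/a₁)^(3/2) = 3.835.
T₂ = 7899 × 3.835 = 30300 s.

T₂ ≈ 30300 s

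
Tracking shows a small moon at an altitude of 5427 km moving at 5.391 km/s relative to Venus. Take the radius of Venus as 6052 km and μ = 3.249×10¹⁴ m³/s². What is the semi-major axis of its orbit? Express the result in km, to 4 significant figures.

r = 6052 + 5427 = 11479 km = 1.148×10⁷ m.
Specific orbital energy ε = v²/2 − μ/r = (5391)²/2 − 3.249×10¹⁴/1.148×10⁷ = -1.377×10⁷ J/kg.
Since ε = −μ/(2a), a = −μ/(2ε) = 1.180×10⁷ m = 11795 km.

a ≈ 11800 km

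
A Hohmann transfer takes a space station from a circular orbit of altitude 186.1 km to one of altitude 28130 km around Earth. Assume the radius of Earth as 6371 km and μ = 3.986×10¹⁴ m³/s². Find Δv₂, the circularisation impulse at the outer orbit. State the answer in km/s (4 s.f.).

Δv ≈ 1.478 km/s

r₁ = 6371 + 186.1 = 6557.1 km = 6.5571×10⁶ m.
r₂ = 6371 + 28130 = 34501 km = 3.4501×10⁷ m.
Transfer ellipse a_t = (r₁ + r₂)/2 = 2.053×10⁷ m.
At r₁: circular v_c1 = √(μ/r₁) = 7797 m/s; transfer-perigee v_p = √[μ(2/r₁ − 1/a_t)] = 10110 m/s.
At r₂: circular v_c2 = √(μ/r₂) = 3399 m/s; transfer-apogee v_a = √[μ(2/r₂ − 1/a_t)] = 1921 m/s.
Δv₂ = v_c2 − v_a = 1478 m/s.
= 1.478 km/s.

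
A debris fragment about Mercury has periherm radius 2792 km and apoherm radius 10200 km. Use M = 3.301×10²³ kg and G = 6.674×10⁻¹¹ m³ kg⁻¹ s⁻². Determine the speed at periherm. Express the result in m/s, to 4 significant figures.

μ = GM = 6.674×10⁻¹¹ × 3.301×10²³ = 2.203×10¹³ m³/s².
Semi-major axis a = (r_p + r_a)/2 = 6496.0 km = 6.496×10⁶ m.
Vis-viva: v² = μ(2/r − 1/a) = 2.203×10¹³ × (7.163×10⁻⁷ − 1.539×10⁻⁷) = 1.239×10⁷ m²/s².
v = 3520 m/s.

v ≈ 3520 m/s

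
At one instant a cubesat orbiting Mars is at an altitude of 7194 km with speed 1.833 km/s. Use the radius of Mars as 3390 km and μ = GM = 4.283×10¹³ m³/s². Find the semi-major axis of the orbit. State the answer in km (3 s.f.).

a ≈ 9050 km

r = 3390 + 7194 = 10584 km = 1.058×10⁷ m.
Vis-viva rearranged: 1/a = 2/r − v²/μ = 1.890×10⁻⁷ − 7.845×10⁻⁸ = 1.105×10⁻⁷ m⁻¹.
a = 9.048×10⁶ m = 9048.4 km.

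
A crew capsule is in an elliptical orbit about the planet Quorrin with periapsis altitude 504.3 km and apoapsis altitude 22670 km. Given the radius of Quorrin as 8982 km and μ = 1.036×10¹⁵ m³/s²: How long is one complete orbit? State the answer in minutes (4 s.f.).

T ≈ 303.5 minutes

r_p = 8982 + 504.3 = 9486.3 km = 9.4863×10⁶ m.
r_a = 8982 + 22670 = 31652 km = 3.1652×10⁷ m.
Semi-major axis a = (r_p + r_a)/2 = (9486.3 + 31652)/2 = 20569 km = 2.057×10⁷ m.
By Kepler's third law T = 2π√(a³/μ) = 2π × 2.898×10³ = 1.821×10⁴ s.
= 303.5 minutes.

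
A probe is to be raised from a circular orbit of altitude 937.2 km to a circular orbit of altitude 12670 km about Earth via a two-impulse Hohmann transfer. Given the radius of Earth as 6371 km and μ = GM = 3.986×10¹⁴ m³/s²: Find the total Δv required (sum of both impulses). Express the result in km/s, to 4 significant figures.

r₁ = 6371 + 937.2 = 7308.2 km = 7.3082×10⁶ m.
r₂ = 6371 + 12670 = 19041 km = 1.9041×10⁷ m.
Transfer ellipse a_t = (r₁ + r₂)/2 = 1.317×10⁷ m.
At r₁: circular v_c1 = √(μ/r₁) = 7385 m/s; transfer-perigee v_p = √[μ(2/r₁ − 1/a_t)] = 8878 m/s.
Δv₁ = v_p − v_c1 = 1493 m/s.
At r₂: circular v_c2 = √(μ/r₂) = 4575 m/s; transfer-apogee v_a = √[μ(2/r₂ − 1/a_t)] = 3408 m/s.
Δv₂ = v_c2 − v_a = 1168 m/s.
Total Δv = Δv₁ + Δv₂ = 2661 m/s = 2.661 km/s.

Δv_total ≈ 2.661 km/s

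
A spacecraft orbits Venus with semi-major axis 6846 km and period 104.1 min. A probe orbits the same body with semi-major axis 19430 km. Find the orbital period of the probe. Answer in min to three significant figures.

Kepler's third law: T² ∝ a³, so T₂ = T₁ (a₂/a₁)^(3/2).
a₂/a₁ = 2.838, (a₂/a₁)^(3/2) = 4.781.
T₂ = 104.1 × 4.781 = 497.7 min.

T₂ ≈ 498 min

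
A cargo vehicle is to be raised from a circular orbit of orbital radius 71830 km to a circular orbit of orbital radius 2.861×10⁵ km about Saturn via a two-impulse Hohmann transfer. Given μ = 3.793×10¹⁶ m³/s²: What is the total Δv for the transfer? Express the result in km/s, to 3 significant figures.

Δv_total ≈ 10.3 km/s

r₁ = 71830 km = 7.183×10⁷ m.
r₂ = 2.861×10⁵ km = 2.861×10⁸ m.
Transfer ellipse a_t = (r₁ + r₂)/2 = 1.790×10⁸ m.
At r₁: circular v_c1 = √(μ/r₁) = 22980 m/s; transfer-perikrone v_p = √[μ(2/r₁ − 1/a_t)] = 29050 m/s.
Δv₁ = v_p − v_c1 = 6075 m/s.
At r₂: circular v_c2 = √(μ/r₂) = 11510 m/s; transfer-apokrone v_a = √[μ(2/r₂ − 1/a_t)] = 7295 m/s.
Δv₂ = v_c2 − v_a = 4220 m/s.
Total Δv = Δv₁ + Δv₂ = 10290 m/s = 10.29 km/s.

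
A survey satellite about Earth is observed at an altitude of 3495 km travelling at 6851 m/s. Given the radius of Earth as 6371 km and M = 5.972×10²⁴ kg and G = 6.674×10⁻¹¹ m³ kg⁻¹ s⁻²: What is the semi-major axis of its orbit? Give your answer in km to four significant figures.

μ = GM = 6.674×10⁻¹¹ × 5.972×10²⁴ = 3.986×10¹⁴ m³/s².
r = 6371 + 3495 = 9866.0 km = 9.866×10⁶ m.
Specific orbital energy ε = v²/2 − μ/r = (6851)²/2 − 3.986×10¹⁴/9.866×10⁶ = -1.693×10⁷ J/kg.
Since ε = −μ/(2a), a = −μ/(2ε) = 1.177×10⁷ m = 11771 km.

a ≈ 11770 km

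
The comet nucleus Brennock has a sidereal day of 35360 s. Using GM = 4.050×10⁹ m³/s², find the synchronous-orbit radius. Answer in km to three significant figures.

A synchronous orbit has period T, so by Kepler's third law a = (μT²/4π²)^(1/3).
μT²/4π² = 4.050×10⁹ × (3.536×10⁴)² / 39.48 = 1.283×10¹⁷ m³.
a = 5.043×10⁵ m = 504.32 km.

r_sync ≈ 504 km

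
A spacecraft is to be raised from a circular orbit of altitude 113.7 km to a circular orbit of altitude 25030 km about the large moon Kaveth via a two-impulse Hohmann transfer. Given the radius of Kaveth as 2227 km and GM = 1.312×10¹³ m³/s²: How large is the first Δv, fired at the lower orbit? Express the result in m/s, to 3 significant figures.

r₁ = 2227 + 113.7 = 2340.7 km = 2.3407×10⁶ m.
r₂ = 2227 + 25030 = 27257 km = 2.7257×10⁷ m.
Transfer ellipse a_t = (r₁ + r₂)/2 = 1.480×10⁷ m.
At r₁: circular v_c1 = √(μ/r₁) = 2368 m/s; transfer-periapsis v_p = √[μ(2/r₁ − 1/a_t)] = 3213 m/s.
Δv₁ = v_p − v_c1 = 845.5 m/s.

Δv ≈ 846 m/s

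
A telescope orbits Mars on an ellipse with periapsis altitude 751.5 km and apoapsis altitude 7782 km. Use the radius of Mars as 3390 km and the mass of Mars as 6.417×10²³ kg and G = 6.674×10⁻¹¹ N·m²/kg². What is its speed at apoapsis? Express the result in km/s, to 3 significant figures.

v ≈ 1.44 km/s

μ = GM = 6.674×10⁻¹¹ × 6.417×10²³ = 4.283×10¹³ m³/s².
r_p = 3390 + 751.5 = 4141.5 km = 4.1415×10⁶ m.
r_a = 3390 + 7782 = 11172 km = 1.1172×10⁷ m.
Semi-major axis a = (r_p + r_a)/2 = 7656.8 km = 7.657×10⁶ m.
Vis-viva: v² = μ(2/r − 1/a) = 4.283×10¹³ × (1.790×10⁻⁷ − 1.306×10⁻⁷) = 2.073×10⁶ m²/s².
v = 1440 m/s = 1.440 km/s.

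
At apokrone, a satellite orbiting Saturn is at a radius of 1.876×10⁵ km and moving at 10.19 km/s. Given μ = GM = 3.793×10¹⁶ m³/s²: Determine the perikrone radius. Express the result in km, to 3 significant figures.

r_a = 1.876×10⁸ m.
Specific energy ε = v²/2 − μ/r = -1.503×10⁸ J/kg, so a = −μ/(2ε) = 1.262×10⁸ m.
The apsides satisfy r_p + r_a = 2a, so the perikrone radius is 2a − r_a = 6.482×10⁷ m = 64817 km.

perikrone radius ≈ 64800 km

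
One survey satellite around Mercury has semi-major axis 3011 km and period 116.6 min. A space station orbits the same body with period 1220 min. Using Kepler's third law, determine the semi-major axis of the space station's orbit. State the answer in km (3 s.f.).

a₂ ≈ 14400 km

Kepler's third law: a³ ∝ T², so a₂ = a₁ (T₂/T₁)^(2/3).
T₂/T₁ = 10.46, (T₂/T₁)^(2/3) = 4.784.
a₂ = 3011 × 4.784 = 14400 km.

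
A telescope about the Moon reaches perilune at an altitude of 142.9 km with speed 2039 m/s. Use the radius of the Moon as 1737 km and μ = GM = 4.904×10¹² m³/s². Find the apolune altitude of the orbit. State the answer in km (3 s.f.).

apolune altitude ≈ 5640 km

r_p = 1737 + 142.9 = 1879.9 km = 1.880×10⁶ m.
Specific energy ε = v²/2 − μ/r = -5.299×10⁵ J/kg, so a = −μ/(2ε) = 4.627×10⁶ m.
The apsides satisfy r_p + r_a = 2a, so the apolune radius is 2a − r_p = 7.375×10⁶ m = 7374.9 km.
Apolune altitude = 7374.9 − 1737 = 5637.9 km.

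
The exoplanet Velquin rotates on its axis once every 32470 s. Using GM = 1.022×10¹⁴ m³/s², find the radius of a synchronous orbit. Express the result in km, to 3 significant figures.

A synchronous orbit has period T, so by Kepler's third law a = (μT²/4π²)^(1/3).
μT²/4π² = 1.022×10¹⁴ × (3.247×10⁴)² / 39.48 = 2.729×10²¹ m³.
a = 1.398×10⁷ m = 13975 km.

r_sync ≈ 14000 km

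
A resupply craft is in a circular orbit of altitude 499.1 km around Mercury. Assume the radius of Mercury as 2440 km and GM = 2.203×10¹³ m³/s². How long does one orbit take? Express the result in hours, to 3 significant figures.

T ≈ 1.87 hours

r = 2440 + 499.1 = 2939.1 km = 2.9391×10⁶ m.
Kepler's third law: T = 2π√(r³/μ) = 2π√((2.939×10⁶)³ / 2.203×10¹³).
r³/μ = 1.152×10⁶ s², so T = 2π × 1.074×10³ = 6.745×10³ s.
Converting: 6.745×10³ s ÷ 3600 = 1.874 hours.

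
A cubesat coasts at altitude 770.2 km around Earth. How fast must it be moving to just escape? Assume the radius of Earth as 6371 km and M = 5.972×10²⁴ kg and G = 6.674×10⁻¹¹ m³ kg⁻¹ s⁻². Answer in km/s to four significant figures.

μ = GM = 6.674×10⁻¹¹ × 5.972×10²⁴ = 3.986×10¹⁴ m³/s².
r = 6371 + 770.2 = 7141.2 km = 7.1412×10⁶ m.
Escape speed v_esc = √(2μ/r) = √(2 × 3.986×10¹⁴ / 7.141×10⁶) = √(1.116×10⁸) = 10570 m/s.
= 10.57 km/s.

v_esc ≈ 10.57 km/s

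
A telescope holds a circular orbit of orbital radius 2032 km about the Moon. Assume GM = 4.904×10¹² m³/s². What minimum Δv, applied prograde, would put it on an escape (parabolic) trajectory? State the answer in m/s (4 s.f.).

r = 2032 km = 2.032×10⁶ m.
Circular speed v_c = √(μ/r) = 1554 m/s.
Escape speed v_esc = √(2μ/r) = √2 × v_c = 2197 m/s.
Δv = v_esc − v_c = 643.5 m/s.

Δv ≈ 643.5 m/s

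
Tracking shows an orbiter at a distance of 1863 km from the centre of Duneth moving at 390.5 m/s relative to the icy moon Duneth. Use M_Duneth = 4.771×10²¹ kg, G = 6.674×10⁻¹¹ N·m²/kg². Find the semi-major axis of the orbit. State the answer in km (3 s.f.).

a ≈ 1680 km

μ = GM = 6.674×10⁻¹¹ × 4.771×10²¹ = 3.184×10¹¹ m³/s².
r = 1.863×10⁶ m.
Specific orbital energy ε = v²/2 − μ/r = (390.5)²/2 − 3.184×10¹¹/1.863×10⁶ = -9.467×10⁴ J/kg.
Since ε = −μ/(2a), a = −μ/(2ε) = 1.682×10⁶ m = 1681.7 km.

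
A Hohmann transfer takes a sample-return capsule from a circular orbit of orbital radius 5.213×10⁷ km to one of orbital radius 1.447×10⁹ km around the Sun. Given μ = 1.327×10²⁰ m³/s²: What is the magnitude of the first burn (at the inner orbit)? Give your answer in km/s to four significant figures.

r₁ = 5.213×10⁷ km = 5.213×10¹⁰ m.
r₂ = 1.447×10⁹ km = 1.447×10¹² m.
Transfer ellipse a_t = (r₁ + r₂)/2 = 7.496×10¹¹ m.
At r₁: circular v_c1 = √(μ/r₁) = 50450 m/s; transfer-perihelion v_p = √[μ(2/r₁ − 1/a_t)] = 70100 m/s.
Δv₁ = v_p − v_c1 = 19650 m/s.
= 19.65 km/s.

Δv ≈ 19.65 km/s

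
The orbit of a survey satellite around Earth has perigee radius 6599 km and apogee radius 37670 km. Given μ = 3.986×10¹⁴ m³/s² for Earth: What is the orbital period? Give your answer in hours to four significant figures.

T ≈ 9.104 hours

Semi-major axis a = (r_p + r_a)/2 = (6599.0 + 37670)/2 = 22134 km = 2.213×10⁷ m.
By Kepler's third law T = 2π√(a³/μ) = 2π × 5.216×10³ = 3.277×10⁴ s.
= 9.104 hours.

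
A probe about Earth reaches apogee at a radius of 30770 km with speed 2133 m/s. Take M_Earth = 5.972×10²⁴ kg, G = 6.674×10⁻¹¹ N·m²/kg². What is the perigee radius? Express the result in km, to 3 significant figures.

μ = GM = 6.674×10⁻¹¹ × 5.972×10²⁴ = 3.986×10¹⁴ m³/s².
r_a = 3.077×10⁷ m.
Specific energy ε = v²/2 − μ/r = -1.068×10⁷ J/kg, so a = −μ/(2ε) = 1.866×10⁷ m.
The apsides satisfy r_p + r_a = 2a, so the perigee radius is 2a − r_a = 6.555×10⁶ m = 6555.0 km.

perigee radius ≈ 6560 km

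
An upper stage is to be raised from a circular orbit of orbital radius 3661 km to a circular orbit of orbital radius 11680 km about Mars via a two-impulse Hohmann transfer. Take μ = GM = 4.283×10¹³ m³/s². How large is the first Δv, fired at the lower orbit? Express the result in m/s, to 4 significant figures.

r₁ = 3661 km = 3.661×10⁶ m.
r₂ = 11680 km = 1.168×10⁷ m.
Transfer ellipse a_t = (r₁ + r₂)/2 = 7.670×10⁶ m.
At r₁: circular v_c1 = √(μ/r₁) = 3420 m/s; transfer-periapsis v_p = √[μ(2/r₁ − 1/a_t)] = 4221 m/s.
Δv₁ = v_p − v_c1 = 800.3 m/s.

Δv ≈ 800.3 m/s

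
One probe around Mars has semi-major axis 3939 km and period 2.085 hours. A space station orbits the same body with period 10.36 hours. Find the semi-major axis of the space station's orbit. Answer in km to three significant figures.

Kepler's third law: a³ ∝ T², so a₂ = a₁ (T₂/T₁)^(2/3).
T₂/T₁ = 4.969, (T₂/T₁)^(2/3) = 2.912.
a₂ = 3939 × 2.912 = 11470 km.

a₂ ≈ 11500 km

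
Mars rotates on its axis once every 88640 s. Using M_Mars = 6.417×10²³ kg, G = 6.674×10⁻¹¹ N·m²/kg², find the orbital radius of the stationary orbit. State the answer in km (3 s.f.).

μ = GM = 6.674×10⁻¹¹ × 6.417×10²³ = 4.283×10¹³ m³/s².
A synchronous orbit has period T, so by Kepler's third law a = (μT²/4π²)^(1/3).
μT²/4π² = 4.283×10¹³ × (8.864×10⁴)² / 39.48 = 8.524×10²¹ m³.
a = 2.043×10⁷ m = 20427 km.

r_sync ≈ 20400 km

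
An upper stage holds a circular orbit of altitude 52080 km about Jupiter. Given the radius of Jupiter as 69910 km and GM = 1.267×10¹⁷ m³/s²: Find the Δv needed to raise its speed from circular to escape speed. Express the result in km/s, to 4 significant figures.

Δv ≈ 13.35 km/s

r = 69910 + 52080 = 121990 km = 1.2199×10⁸ m.
Circular speed v_c = √(μ/r) = 32230 m/s.
Escape speed v_esc = √(2μ/r) = √2 × v_c = 45580 m/s.
Δv = v_esc − v_c = 13350 m/s = 13.35 km/s.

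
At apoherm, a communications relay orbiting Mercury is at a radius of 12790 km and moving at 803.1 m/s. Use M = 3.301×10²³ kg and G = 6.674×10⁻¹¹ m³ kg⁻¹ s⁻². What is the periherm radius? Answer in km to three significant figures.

μ = GM = 6.674×10⁻¹¹ × 3.301×10²³ = 2.203×10¹³ m³/s².
r_a = 1.279×10⁷ m.
Specific energy ε = v²/2 − μ/r = -1.400×10⁶ J/kg, so a = −μ/(2ε) = 7.868×10⁶ m.
The apsides satisfy r_p + r_a = 2a, so the periherm radius is 2a − r_a = 2.946×10⁶ m = 2946.1 km.

periherm radius ≈ 2950 km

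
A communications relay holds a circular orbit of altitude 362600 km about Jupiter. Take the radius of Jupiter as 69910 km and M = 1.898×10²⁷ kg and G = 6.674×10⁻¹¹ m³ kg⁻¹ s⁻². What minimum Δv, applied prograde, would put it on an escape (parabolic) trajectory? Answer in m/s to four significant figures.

μ = GM = 6.674×10⁻¹¹ × 1.898×10²⁷ = 1.267×10¹⁷ m³/s².
r = 69910 + 362600 = 432510 km = 4.3251×10⁸ m.
Circular speed v_c = √(μ/r) = 17110 m/s.
Escape speed v_esc = √(2μ/r) = √2 × v_c = 24200 m/s.
Δv = v_esc − v_c = 7089 m/s.

Δv ≈ 7089 m/s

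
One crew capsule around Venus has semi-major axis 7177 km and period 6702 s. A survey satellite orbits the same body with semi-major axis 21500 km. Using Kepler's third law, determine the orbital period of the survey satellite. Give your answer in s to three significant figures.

T₂ ≈ 34700 s

Kepler's third law: T² ∝ a³, so T₂ = T₁ (a₂/a₁)^(3/2).
a₂/a₁ = 2.996, (a₂/a₁)^(3/2) = 5.185.
T₂ = 6702 × 5.185 = 34750 s.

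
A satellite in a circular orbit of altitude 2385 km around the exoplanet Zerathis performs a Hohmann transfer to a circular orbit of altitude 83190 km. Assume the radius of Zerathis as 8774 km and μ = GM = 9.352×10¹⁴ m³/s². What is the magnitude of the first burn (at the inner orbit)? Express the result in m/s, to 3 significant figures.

r₁ = 8774 + 2385 = 11159 km = 1.1159×10⁷ m.
r₂ = 8774 + 83190 = 91964 km = 9.1964×10⁷ m.
Transfer ellipse a_t = (r₁ + r₂)/2 = 5.156×10⁷ m.
At r₁: circular v_c1 = √(μ/r₁) = 9155 m/s; transfer-periapsis v_p = √[μ(2/r₁ − 1/a_t)] = 12230 m/s.
Δv₁ = v_p − v_c1 = 3071 m/s.

Δv ≈ 3070 m/s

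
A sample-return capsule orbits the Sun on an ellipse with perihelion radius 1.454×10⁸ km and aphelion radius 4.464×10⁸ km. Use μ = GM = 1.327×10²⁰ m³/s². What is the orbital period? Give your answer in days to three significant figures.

Semi-major axis a = (r_p + r_a)/2 = (1.4540×10⁸ + 4.4640×10⁸)/2 = 2.9590×10⁸ km = 2.959×10¹¹ m.
By Kepler's third law T = 2π√(a³/μ) = 2π × 1.397×10⁷ = 8.779×10⁷ s.
= 1016 days.

T ≈ 1020 days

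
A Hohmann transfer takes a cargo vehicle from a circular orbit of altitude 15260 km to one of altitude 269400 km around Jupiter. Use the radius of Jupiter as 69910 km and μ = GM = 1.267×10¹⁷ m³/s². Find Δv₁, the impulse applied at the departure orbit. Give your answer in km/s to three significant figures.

Δv ≈ 10.2 km/s

r₁ = 69910 + 15260 = 85170 km = 8.5170×10⁷ m.
r₂ = 69910 + 269400 = 339310 km = 3.3931×10⁸ m.
Transfer ellipse a_t = (r₁ + r₂)/2 = 2.122×10⁸ m.
At r₁: circular v_c1 = √(μ/r₁) = 38570 m/s; transfer-perijove v_p = √[μ(2/r₁ − 1/a_t)] = 48770 m/s.
Δv₁ = v_p − v_c1 = 10200 m/s.
= 10.20 km/s.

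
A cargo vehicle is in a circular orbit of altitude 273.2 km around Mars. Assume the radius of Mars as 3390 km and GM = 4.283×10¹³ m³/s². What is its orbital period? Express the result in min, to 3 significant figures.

r = 3390 + 273.2 = 3663.2 km = 3.6632×10⁶ m.
Kepler's third law: T = 2π√(r³/μ) = 2π√((3.663×10⁶)³ / 4.283×10¹³).
r³/μ = 1.148×10⁶ s², so T = 2π × 1.071×10³ = 6.731×10³ s.
Converting: 6.731×10³ s ÷ 60.00 = 112.2 min.

T ≈ 112 min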